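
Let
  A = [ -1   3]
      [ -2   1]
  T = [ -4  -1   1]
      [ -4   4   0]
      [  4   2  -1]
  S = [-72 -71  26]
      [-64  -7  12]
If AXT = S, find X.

Isolating X: multiply by A⁻¹ from the left and T⁻¹ from the right, so X = A⁻¹ST⁻¹.
det A = 5; the adjugate gives A⁻¹ = [[1/5, -3/5], [2/5, -1/5]].
T has determinant -4; T⁻¹ = [[1, -1/4, 1], [1, 0, 1], [6, -1, 5]].
A⁻¹S = [[24, -10, -2], [-16, -27, 8]].
X = (A⁻¹S)T⁻¹ = [[2, -4, 4], [5, -4, -3]].

X = [[2, -4, 4], [5, -4, -3]]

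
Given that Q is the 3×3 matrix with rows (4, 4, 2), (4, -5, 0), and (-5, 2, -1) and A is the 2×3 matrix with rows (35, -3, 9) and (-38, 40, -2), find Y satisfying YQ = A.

Right-multiplying both sides by Q⁻¹ gives Y = AQ⁻¹.
Q has determinant 2; Q⁻¹ = [[5/2, 4, 5], [2, 3, 4], [-17/2, -14, -18]].
Y = AQ⁻¹ = [[35, -3, 9], [-38, 40, -2]] · [[5/2, 4, 5], [2, 3, 4], [-17/2, -14, -18]] = [[5, 5, 1], [2, -4, 6]].

Y = [[5, 5, 1], [2, -4, 6]]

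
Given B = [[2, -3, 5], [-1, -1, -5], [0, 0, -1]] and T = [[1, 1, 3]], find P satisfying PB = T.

Right-multiplying both sides by B⁻¹ gives P = TB⁻¹.
det B = 5; the adjugate gives B⁻¹ = [[1/5, -3/5, 4], [-1/5, -2/5, 1], [0, 0, -1]].
P = TB⁻¹ = [[1, 1, 3]] · [[1/5, -3/5, 4], [-1/5, -2/5, 1], [0, 0, -1]] = [[0, -1, 2]].

P = [[0, -1, 2]]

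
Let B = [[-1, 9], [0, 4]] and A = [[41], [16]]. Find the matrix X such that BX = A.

Since B multiplies X on the left, X = B⁻¹A.
det B = -4; the adjugate gives B⁻¹ = [[-1, 9/4], [0, 1/4]].
X = B⁻¹A = [[-1, 9/4], [0, 1/4]] · [[41], [16]] = [[-5], [4]].

X = [[-5], [4]]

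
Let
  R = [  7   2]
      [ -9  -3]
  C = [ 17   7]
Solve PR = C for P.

R is on the right of P, so right-multiply by R⁻¹: P = CR⁻¹.
det R = -3; the adjugate gives R⁻¹ = [[1, 2/3], [-3, -7/3]].
P = CR⁻¹ = [[17, 7]] · [[1, 2/3], [-3, -7/3]] = [[-4, -5]].

P = [[-4, -5]]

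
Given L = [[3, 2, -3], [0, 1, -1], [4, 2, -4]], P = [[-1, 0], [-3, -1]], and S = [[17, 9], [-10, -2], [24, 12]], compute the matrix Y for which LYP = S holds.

Y = [[0, -5], [2, 0], [-2, -2]]

Isolating Y: multiply by L⁻¹ from the left and P⁻¹ from the right, so Y = L⁻¹SP⁻¹.
det L = -2, so L⁻¹ = [[1, -1, -1/2], [2, 0, -3/2], [2, -1, -3/2]].
P has determinant 1; P⁻¹ = [[-1, 0], [3, -1]].
L⁻¹S = [[15, 5], [-2, 0], [8, 2]].
Y = (L⁻¹S)P⁻¹ = [[0, -5], [2, 0], [-2, -2]].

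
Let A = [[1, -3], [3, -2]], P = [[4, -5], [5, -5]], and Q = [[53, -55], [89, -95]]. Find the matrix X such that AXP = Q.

X = [[2, 3], [0, -2]]

Left-multiply by A⁻¹ and right-multiply by P⁻¹: X = A⁻¹QP⁻¹.
det A = 7; the adjugate gives A⁻¹ = [[-2/7, 3/7], [-3/7, 1/7]].
det P = 5; the adjugate gives P⁻¹ = [[-1, 1], [-1, 4/5]].
A⁻¹Q = [[23, -25], [-10, 10]].
X = (A⁻¹Q)P⁻¹ = [[2, 3], [0, -2]].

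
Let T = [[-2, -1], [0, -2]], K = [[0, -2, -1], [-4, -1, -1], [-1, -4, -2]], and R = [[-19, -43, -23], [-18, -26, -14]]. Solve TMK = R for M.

M = [[-5, -1, -1], [4, -1, -5]]

Left-multiply by T⁻¹ and right-multiply by K⁻¹: M = T⁻¹RK⁻¹.
T has determinant 4; T⁻¹ = [[-1/2, 1/4], [0, -1/2]].
K has determinant -1; K⁻¹ = [[2, 0, -1], [7, 1, -4], [-15, -2, 8]].
T⁻¹R = [[5, 15, 8], [9, 13, 7]].
M = (T⁻¹R)K⁻¹ = [[-5, -1, -1], [4, -1, -5]].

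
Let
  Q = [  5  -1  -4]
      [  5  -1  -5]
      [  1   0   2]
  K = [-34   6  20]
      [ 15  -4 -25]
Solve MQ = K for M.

M = [[-2, -4, -4], [5, -1, -5]]

Right-multiplying both sides by Q⁻¹ gives M = KQ⁻¹.
Q has determinant 1; Q⁻¹ = [[-2, 2, 1], [-15, 14, 5], [1, -1, 0]].
M = KQ⁻¹ = [[-34, 6, 20], [15, -4, -25]] · [[-2, 2, 1], [-15, 14, 5], [1, -1, 0]] = [[-2, -4, -4], [5, -1, -5]].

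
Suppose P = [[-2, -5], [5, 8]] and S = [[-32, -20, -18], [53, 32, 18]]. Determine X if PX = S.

P is on the left of X, so left-multiply by P⁻¹: X = P⁻¹S.
det P = 9; the adjugate gives P⁻¹ = [[8/9, 5/9], [-5/9, -2/9]].
X = P⁻¹S = [[8/9, 5/9], [-5/9, -2/9]] · [[-32, -20, -18], [53, 32, 18]] = [[1, 0, -6], [6, 4, 6]].

X = [[1, 0, -6], [6, 4, 6]]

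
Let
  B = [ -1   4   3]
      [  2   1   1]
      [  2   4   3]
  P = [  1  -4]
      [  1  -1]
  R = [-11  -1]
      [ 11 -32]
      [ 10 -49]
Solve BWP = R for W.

Left-multiply by B⁻¹ and right-multiply by P⁻¹: W = B⁻¹RP⁻¹.
det B = 3; the adjugate gives B⁻¹ = [[-1/3, 0, 1/3], [-4/3, -3, 7/3], [2, 4, -3]].
det P = 3, so P⁻¹ = [[-1/3, 4/3], [-1/3, 1/3]].
B⁻¹R = [[7, -16], [5, -17], [-8, 17]].
W = (B⁻¹R)P⁻¹ = [[3, 4], [4, 1], [-3, -5]].

W = [[3, 4], [4, 1], [-3, -5]]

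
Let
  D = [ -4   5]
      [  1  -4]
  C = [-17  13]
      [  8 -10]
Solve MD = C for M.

M = [[5, 3], [-2, 0]]

Since D sits to the right of M, M = CD⁻¹.
det D = 11; the adjugate gives D⁻¹ = [[-4/11, -5/11], [-1/11, -4/11]].
M = CD⁻¹ = [[-17, 13], [8, -10]] · [[-4/11, -5/11], [-1/11, -4/11]] = [[5, 3], [-2, 0]].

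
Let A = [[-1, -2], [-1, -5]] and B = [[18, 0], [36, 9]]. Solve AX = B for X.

X = [[-6, 6], [-6, -3]]

Left-multiplying both sides by A⁻¹ gives X = A⁻¹B.
A has determinant 3; A⁻¹ = [[-5/3, 2/3], [1/3, -1/3]].
X = A⁻¹B = [[-5/3, 2/3], [1/3, -1/3]] · [[18, 0], [36, 9]] = [[-6, 6], [-6, -3]].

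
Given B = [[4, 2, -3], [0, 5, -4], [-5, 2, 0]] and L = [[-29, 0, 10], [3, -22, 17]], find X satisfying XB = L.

X = [[-6, 2, 1], [-3, -2, -3]]

Since B sits to the right of X, X = LB⁻¹.
B has determinant -3; B⁻¹ = [[-8/3, 2, -7/3], [-20/3, 5, -16/3], [-25/3, 6, -20/3]].
X = LB⁻¹ = [[-29, 0, 10], [3, -22, 17]] · [[-8/3, 2, -7/3], [-20/3, 5, -16/3], [-25/3, 6, -20/3]] = [[-6, 2, 1], [-3, -2, -3]].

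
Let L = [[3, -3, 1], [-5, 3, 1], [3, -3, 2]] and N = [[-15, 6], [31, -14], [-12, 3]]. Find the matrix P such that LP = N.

Left-multiplying both sides by L⁻¹ gives P = L⁻¹N.
L has determinant -6; L⁻¹ = [[-3/2, -1/2, 1], [-13/6, -1/2, 4/3], [-1, 0, 1]].
P = L⁻¹N = [[-3/2, -1/2, 1], [-13/6, -1/2, 4/3], [-1, 0, 1]] · [[-15, 6], [31, -14], [-12, 3]] = [[-5, 1], [1, -2], [3, -3]].

P = [[-5, 1], [1, -2], [3, -3]]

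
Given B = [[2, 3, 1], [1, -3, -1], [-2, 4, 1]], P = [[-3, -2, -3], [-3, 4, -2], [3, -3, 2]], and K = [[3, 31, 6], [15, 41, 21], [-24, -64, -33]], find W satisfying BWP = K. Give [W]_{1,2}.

Isolating W: multiply by B⁻¹ from the left and P⁻¹ from the right, so W = B⁻¹KP⁻¹.
det B = 3; the adjugate gives B⁻¹ = [[1/3, 1/3, 0], [1/3, 4/3, 1], [-2/3, -14/3, -3]].
det P = 3, so P⁻¹ = [[2/3, 13/3, 16/3], [0, 1, 1], [-1, -5, -6]].
B⁻¹K = [[6, 24, 9], [-3, 1, -3], [0, -20, -3]].
W = (B⁻¹K)P⁻¹ = [[-5, 5, 2], [1, 3, 3], [3, -5, -2]].

5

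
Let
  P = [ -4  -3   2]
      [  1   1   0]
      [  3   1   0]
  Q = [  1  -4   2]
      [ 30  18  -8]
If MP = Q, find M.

Right-multiplying both sides by P⁻¹ gives M = QP⁻¹.
P has determinant -4; P⁻¹ = [[0, -1/2, 1/2], [0, 3/2, -1/2], [1/2, 5/4, 1/4]].
M = QP⁻¹ = [[1, -4, 2], [30, 18, -8]] · [[0, -1/2, 1/2], [0, 3/2, -1/2], [1/2, 5/4, 1/4]] = [[1, -4, 3], [-4, 2, 4]].

M = [[1, -4, 3], [-4, 2, 4]]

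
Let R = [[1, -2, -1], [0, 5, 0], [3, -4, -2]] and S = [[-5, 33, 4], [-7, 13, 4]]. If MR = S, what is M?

R is on the right of M, so right-multiply by R⁻¹: M = SR⁻¹.
det R = 5, so R⁻¹ = [[-2, 0, 1], [0, 1/5, 0], [-3, -2/5, 1]].
M = SR⁻¹ = [[-5, 33, 4], [-7, 13, 4]] · [[-2, 0, 1], [0, 1/5, 0], [-3, -2/5, 1]] = [[-2, 5, -1], [2, 1, -3]].

M = [[-2, 5, -1], [2, 1, -3]]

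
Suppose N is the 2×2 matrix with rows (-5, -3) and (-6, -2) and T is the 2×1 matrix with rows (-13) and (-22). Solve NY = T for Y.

Y = [[5], [-4]]

N is on the left of Y, so left-multiply by N⁻¹: Y = N⁻¹T.
det N = -8; the adjugate gives N⁻¹ = [[1/4, -3/8], [-3/4, 5/8]].
Y = N⁻¹T = [[1/4, -3/8], [-3/4, 5/8]] · [[-13], [-22]] = [[5], [-4]].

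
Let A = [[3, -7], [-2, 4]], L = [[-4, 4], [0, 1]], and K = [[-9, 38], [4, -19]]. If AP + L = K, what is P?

AP = K − L = [[-5, 34], [4, -20]].
Since A multiplies P on the left, P = A⁻¹(K − L).
det A = -2; the adjugate gives A⁻¹ = [[-2, -7/2], [-1, -3/2]].
P = A⁻¹(K − L) = [[-4, 2], [-1, -4]].

P = [[-4, 2], [-1, -4]]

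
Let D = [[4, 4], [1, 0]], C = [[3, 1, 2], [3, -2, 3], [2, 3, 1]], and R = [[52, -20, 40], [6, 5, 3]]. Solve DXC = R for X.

X = [[3, -1, 0], [4, 1, -4]]

X = D⁻¹RC⁻¹ (apply D⁻¹ on the left and C⁻¹ on the right).
D has determinant -4; D⁻¹ = [[0, 1], [1/4, -1]].
C has determinant -4; C⁻¹ = [[11/4, -5/4, -7/4], [-3/4, 1/4, 3/4], [-13/4, 7/4, 9/4]].
D⁻¹R = [[6, 5, 3], [7, -10, 7]].
X = (D⁻¹R)C⁻¹ = [[3, -1, 0], [4, 1, -4]].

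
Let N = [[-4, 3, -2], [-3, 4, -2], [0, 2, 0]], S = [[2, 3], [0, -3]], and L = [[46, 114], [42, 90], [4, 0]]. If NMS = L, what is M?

M = N⁻¹LS⁻¹ (apply N⁻¹ on the left and S⁻¹ on the right).
det N = -4, so N⁻¹ = [[-1, 1, -1/2], [0, 0, 1/2], [3/2, -2, 7/4]].
S has determinant -6; S⁻¹ = [[1/2, 1/2], [0, -1/3]].
N⁻¹L = [[-6, -24], [2, 0], [-8, -9]].
M = (N⁻¹L)S⁻¹ = [[-3, 5], [1, 1], [-4, -1]].

M = [[-3, 5], [1, 1], [-4, -1]]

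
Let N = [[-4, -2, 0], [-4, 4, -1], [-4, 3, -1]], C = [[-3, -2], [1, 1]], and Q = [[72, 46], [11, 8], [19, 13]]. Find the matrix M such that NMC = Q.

M = N⁻¹QC⁻¹ (apply N⁻¹ on the left and C⁻¹ on the right).
det N = 4; the adjugate gives N⁻¹ = [[-1/4, -1/2, 1/2], [0, 1, -1], [1, 5, -6]].
det C = -1, so C⁻¹ = [[-1, -2], [1, 3]].
N⁻¹Q = [[-14, -9], [-8, -5], [13, 8]].
M = (N⁻¹Q)C⁻¹ = [[5, 1], [3, 1], [-5, -2]].

M = [[5, 1], [3, 1], [-5, -2]]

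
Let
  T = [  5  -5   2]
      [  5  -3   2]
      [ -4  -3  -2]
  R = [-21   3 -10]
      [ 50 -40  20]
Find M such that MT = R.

M = [[-6, 5, 4], [5, 5, 0]]

Since T sits to the right of M, M = RT⁻¹.
T has determinant -4; T⁻¹ = [[-3, 4, 1], [-1/2, 1/2, 0], [27/4, -35/4, -5/2]].
M = RT⁻¹ = [[-21, 3, -10], [50, -40, 20]] · [[-3, 4, 1], [-1/2, 1/2, 0], [27/4, -35/4, -5/2]] = [[-6, 5, 4], [5, 5, 0]].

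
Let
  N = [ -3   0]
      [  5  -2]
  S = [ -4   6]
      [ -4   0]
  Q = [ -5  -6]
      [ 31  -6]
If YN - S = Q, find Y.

Y = [[3, 0], [-4, 3]]

YN = Q + S = [[-9, 0], [27, -6]].
Since N sits to the right of Y, Y = (Q + S)N⁻¹.
N has determinant 6; N⁻¹ = [[-1/3, 0], [-5/6, -1/2]].
Y = (Q + S)N⁻¹ = [[3, 0], [-4, 3]].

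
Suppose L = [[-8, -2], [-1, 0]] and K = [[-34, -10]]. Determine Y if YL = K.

Right-multiplying both sides by L⁻¹ gives Y = KL⁻¹.
det L = -2; the adjugate gives L⁻¹ = [[0, -1], [-1/2, 4]].
Y = KL⁻¹ = [[-34, -10]] · [[0, -1], [-1/2, 4]] = [[5, -6]].

Y = [[5, -6]]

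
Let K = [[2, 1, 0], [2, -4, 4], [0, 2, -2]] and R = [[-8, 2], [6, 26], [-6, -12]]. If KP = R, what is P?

P = [[-3, 1], [-2, 0], [1, 6]]

Since K multiplies P on the left, P = K⁻¹R.
det K = 4, so K⁻¹ = [[0, 1/2, 1], [1, -1, -2], [1, -1, -5/2]].
P = K⁻¹R = [[0, 1/2, 1], [1, -1, -2], [1, -1, -5/2]] · [[-8, 2], [6, 26], [-6, -12]] = [[-3, 1], [-2, 0], [1, 6]].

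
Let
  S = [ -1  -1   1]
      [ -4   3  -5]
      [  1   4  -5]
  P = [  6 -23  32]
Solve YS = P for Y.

Y = [[-3, -2, -5]]

S is on the right of Y, so right-multiply by S⁻¹: Y = PS⁻¹.
det S = 1; the adjugate gives S⁻¹ = [[5, -1, 2], [-25, 4, -9], [-19, 3, -7]].
Y = PS⁻¹ = [[6, -23, 32]] · [[5, -1, 2], [-25, 4, -9], [-19, 3, -7]] = [[-3, -2, -5]].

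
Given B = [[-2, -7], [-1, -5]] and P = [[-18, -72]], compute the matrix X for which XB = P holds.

X = [[6, 6]]

Right-multiplying both sides by B⁻¹ gives X = PB⁻¹.
det B = 3, so B⁻¹ = [[-5/3, 7/3], [1/3, -2/3]].
X = PB⁻¹ = [[-18, -72]] · [[-5/3, 7/3], [1/3, -2/3]] = [[6, 6]].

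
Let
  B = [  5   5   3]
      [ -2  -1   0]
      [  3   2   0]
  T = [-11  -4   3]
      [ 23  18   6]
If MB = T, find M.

Since B sits to the right of M, M = TB⁻¹.
det B = -3; the adjugate gives B⁻¹ = [[0, -2, -1], [0, 3, 2], [1/3, -5/3, -5/3]].
M = TB⁻¹ = [[-11, -4, 3], [23, 18, 6]] · [[0, -2, -1], [0, 3, 2], [1/3, -5/3, -5/3]] = [[1, 5, -2], [2, -2, 3]].

M = [[1, 5, -2], [2, -2, 3]]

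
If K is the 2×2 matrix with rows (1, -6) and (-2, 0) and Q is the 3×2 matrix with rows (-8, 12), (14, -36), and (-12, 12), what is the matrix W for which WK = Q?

W = [[-2, 3], [6, -4], [-2, 5]]

Since K sits to the right of W, W = QK⁻¹.
K has determinant -12; K⁻¹ = [[0, -1/2], [-1/6, -1/12]].
W = QK⁻¹ = [[-8, 12], [14, -36], [-12, 12]] · [[0, -1/2], [-1/6, -1/12]] = [[-2, 3], [6, -4], [-2, 5]].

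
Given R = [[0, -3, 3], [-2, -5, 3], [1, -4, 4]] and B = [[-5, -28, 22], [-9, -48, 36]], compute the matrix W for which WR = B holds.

Right-multiplying both sides by R⁻¹ gives W = BR⁻¹.
det R = 6, so R⁻¹ = [[-4/3, 0, 1], [11/6, -1/2, -1], [13/6, -1/2, -1]].
W = BR⁻¹ = [[-5, -28, 22], [-9, -48, 36]] · [[-4/3, 0, 1], [11/6, -1/2, -1], [13/6, -1/2, -1]] = [[3, 3, 1], [2, 6, 3]].

W = [[3, 3, 1], [2, 6, 3]]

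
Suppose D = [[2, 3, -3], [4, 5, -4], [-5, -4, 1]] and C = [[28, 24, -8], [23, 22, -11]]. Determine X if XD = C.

Since D sits to the right of X, X = CD⁻¹.
D has determinant -1; D⁻¹ = [[11, -9, -3], [-16, 13, 4], [-9, 7, 2]].
X = CD⁻¹ = [[28, 24, -8], [23, 22, -11]] · [[11, -9, -3], [-16, 13, 4], [-9, 7, 2]] = [[-4, 4, -4], [0, 2, -3]].

X = [[-4, 4, -4], [0, 2, -3]]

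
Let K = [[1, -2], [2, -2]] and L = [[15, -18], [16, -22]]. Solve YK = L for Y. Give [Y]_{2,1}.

6

K is on the right of Y, so right-multiply by K⁻¹: Y = LK⁻¹.
K has determinant 2; K⁻¹ = [[-1, 1], [-1, 1/2]].
Y = LK⁻¹ = [[15, -18], [16, -22]] · [[-1, 1], [-1, 1/2]] = [[3, 6], [6, 5]].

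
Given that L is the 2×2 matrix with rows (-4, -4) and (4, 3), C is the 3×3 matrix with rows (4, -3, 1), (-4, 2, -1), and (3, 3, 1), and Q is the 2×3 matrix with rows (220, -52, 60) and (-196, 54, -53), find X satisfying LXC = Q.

X = [[-4, 3, -1], [-4, -1, -4]]

X = L⁻¹QC⁻¹ (apply L⁻¹ on the left and C⁻¹ on the right).
L has determinant 4; L⁻¹ = [[3/4, 1], [-1, -1]].
C has determinant -1; C⁻¹ = [[-5, -6, -1], [-1, -1, 0], [18, 21, 4]].
L⁻¹Q = [[-31, 15, -8], [-24, -2, -7]].
X = (L⁻¹Q)C⁻¹ = [[-4, 3, -1], [-4, -1, -4]].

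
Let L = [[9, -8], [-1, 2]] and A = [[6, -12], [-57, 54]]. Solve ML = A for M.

Right-multiplying both sides by L⁻¹ gives M = AL⁻¹.
L has determinant 10; L⁻¹ = [[1/5, 4/5], [1/10, 9/10]].
M = AL⁻¹ = [[6, -12], [-57, 54]] · [[1/5, 4/5], [1/10, 9/10]] = [[0, -6], [-6, 3]].

M = [[0, -6], [-6, 3]]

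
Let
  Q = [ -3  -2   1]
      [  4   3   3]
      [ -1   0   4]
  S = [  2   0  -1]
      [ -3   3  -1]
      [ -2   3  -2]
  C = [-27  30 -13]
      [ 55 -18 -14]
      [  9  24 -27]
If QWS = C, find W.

Left-multiply by Q⁻¹ and right-multiply by S⁻¹: W = Q⁻¹CS⁻¹.
det Q = 5, so Q⁻¹ = [[12/5, 8/5, -9/5], [-19/5, -11/5, 13/5], [3/5, 2/5, -1/5]].
det S = -3, so S⁻¹ = [[1, 1, -1], [4/3, 2, -5/3], [1, 2, -2]].
Q⁻¹C = [[7, 0, -5], [5, -12, 10], [4, 6, -8]].
W = (Q⁻¹C)S⁻¹ = [[2, -3, 3], [-1, 1, -5], [4, 0, 2]].

W = [[2, -3, 3], [-1, 1, -5], [4, 0, 2]]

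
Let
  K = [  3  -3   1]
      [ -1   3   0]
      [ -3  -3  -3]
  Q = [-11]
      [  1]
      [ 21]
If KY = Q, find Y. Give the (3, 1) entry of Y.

-2

Left-multiplying both sides by K⁻¹ gives Y = K⁻¹Q.
K has determinant -6; K⁻¹ = [[3/2, 2, 1/2], [1/2, 1, 1/6], [-2, -3, -1]].
Y = K⁻¹Q = [[3/2, 2, 1/2], [1/2, 1, 1/6], [-2, -3, -1]] · [[-11], [1], [21]] = [[-4], [-1], [-2]].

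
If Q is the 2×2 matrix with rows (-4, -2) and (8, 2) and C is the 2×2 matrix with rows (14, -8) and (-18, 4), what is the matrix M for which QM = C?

M = [[-1, -1], [-5, 6]]

Left-multiplying both sides by Q⁻¹ gives M = Q⁻¹C.
Q has determinant 8; Q⁻¹ = [[1/4, 1/4], [-1, -1/2]].
M = Q⁻¹C = [[1/4, 1/4], [-1, -1/2]] · [[14, -8], [-18, 4]] = [[-1, -1], [-5, 6]].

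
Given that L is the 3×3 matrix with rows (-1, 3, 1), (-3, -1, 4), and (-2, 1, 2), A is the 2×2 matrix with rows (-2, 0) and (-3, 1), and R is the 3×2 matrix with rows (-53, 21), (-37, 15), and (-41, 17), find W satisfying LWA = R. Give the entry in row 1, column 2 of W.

-4

Left-multiply by L⁻¹ and right-multiply by A⁻¹: W = L⁻¹RA⁻¹.
L has determinant -5; L⁻¹ = [[6/5, 1, -13/5], [2/5, 0, -1/5], [1, 1, -2]].
det A = -2, so A⁻¹ = [[-1/2, 0], [-3/2, 1]].
L⁻¹R = [[6, -4], [-13, 5], [-8, 2]].
W = (L⁻¹R)A⁻¹ = [[3, -4], [-1, 5], [1, 2]].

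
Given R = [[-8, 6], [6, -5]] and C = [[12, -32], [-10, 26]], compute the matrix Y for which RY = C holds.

Left-multiplying both sides by R⁻¹ gives Y = R⁻¹C.
det R = 4, so R⁻¹ = [[-5/4, -3/2], [-3/2, -2]].
Y = R⁻¹C = [[-5/4, -3/2], [-3/2, -2]] · [[12, -32], [-10, 26]] = [[0, 1], [2, -4]].

Y = [[0, 1], [2, -4]]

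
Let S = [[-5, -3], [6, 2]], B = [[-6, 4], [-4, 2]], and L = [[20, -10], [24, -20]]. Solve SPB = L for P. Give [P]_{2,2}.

0

Isolating P: multiply by S⁻¹ from the left and B⁻¹ from the right, so P = S⁻¹LB⁻¹.
S has determinant 8; S⁻¹ = [[1/4, 3/8], [-3/4, -5/8]].
det B = 4, so B⁻¹ = [[1/2, -1], [1, -3/2]].
S⁻¹L = [[14, -10], [-30, 20]].
P = (S⁻¹L)B⁻¹ = [[-3, 1], [5, 0]].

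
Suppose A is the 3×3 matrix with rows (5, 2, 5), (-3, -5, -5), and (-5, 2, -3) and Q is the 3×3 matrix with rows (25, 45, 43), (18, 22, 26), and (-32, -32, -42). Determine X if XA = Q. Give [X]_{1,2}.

Right-multiplying both sides by A⁻¹ gives X = QA⁻¹.
det A = 2; the adjugate gives A⁻¹ = [[25/2, 8, 15/2], [8, 5, 5], [-31/2, -10, -19/2]].
X = QA⁻¹ = [[25, 45, 43], [18, 22, 26], [-32, -32, -42]] · [[25/2, 8, 15/2], [8, 5, 5], [-31/2, -10, -19/2]] = [[6, -5, 4], [-2, -6, -2], [-5, 4, -1]].

-5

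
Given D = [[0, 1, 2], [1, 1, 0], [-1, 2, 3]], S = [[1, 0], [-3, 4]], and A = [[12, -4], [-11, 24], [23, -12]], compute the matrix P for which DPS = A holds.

P = D⁻¹AS⁻¹ (apply D⁻¹ on the left and S⁻¹ on the right).
det D = 3, so D⁻¹ = [[1, 1/3, -2/3], [-1, 2/3, 2/3], [1, -1/3, -1/3]].
det S = 4, so S⁻¹ = [[1, 0], [3/4, 1/4]].
D⁻¹A = [[-7, 12], [-4, 12], [8, -8]].
P = (D⁻¹A)S⁻¹ = [[2, 3], [5, 3], [2, -2]].

P = [[2, 3], [5, 3], [2, -2]]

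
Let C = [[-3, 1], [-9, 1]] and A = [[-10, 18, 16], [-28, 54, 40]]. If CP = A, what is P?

P = [[3, -6, -4], [-1, 0, 4]]

C is on the left of P, so left-multiply by C⁻¹: P = C⁻¹A.
det C = 6; the adjugate gives C⁻¹ = [[1/6, -1/6], [3/2, -1/2]].
P = C⁻¹A = [[1/6, -1/6], [3/2, -1/2]] · [[-10, 18, 16], [-28, 54, 40]] = [[3, -6, -4], [-1, 0, 4]].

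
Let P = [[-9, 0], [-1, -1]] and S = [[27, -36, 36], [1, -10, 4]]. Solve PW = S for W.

W = [[-3, 4, -4], [2, 6, 0]]

Left-multiplying both sides by P⁻¹ gives W = P⁻¹S.
P has determinant 9; P⁻¹ = [[-1/9, 0], [1/9, -1]].
W = P⁻¹S = [[-1/9, 0], [1/9, -1]] · [[27, -36, 36], [1, -10, 4]] = [[-3, 4, -4], [2, 6, 0]].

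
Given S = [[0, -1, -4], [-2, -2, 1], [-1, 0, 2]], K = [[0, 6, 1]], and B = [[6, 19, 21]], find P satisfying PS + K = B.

P = [[-5, -4, 2]]

PS = B − K = [[6, 13, 20]].
S is on the right of P, so right-multiply by S⁻¹: P = (B − K)S⁻¹.
det S = 5, so S⁻¹ = [[-4/5, 2/5, -9/5], [3/5, -4/5, 8/5], [-2/5, 1/5, -2/5]].
P = (B − K)S⁻¹ = [[-5, -4, 2]].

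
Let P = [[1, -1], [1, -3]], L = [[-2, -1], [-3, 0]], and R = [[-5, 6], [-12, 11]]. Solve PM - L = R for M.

M = [[-3, 2], [4, -3]]

PM = R + L = [[-7, 5], [-15, 11]].
P is on the left of M, so left-multiply by P⁻¹: M = P⁻¹(R + L).
det P = -2; the adjugate gives P⁻¹ = [[3/2, -1/2], [1/2, -1/2]].
M = P⁻¹(R + L) = [[-3, 2], [4, -3]].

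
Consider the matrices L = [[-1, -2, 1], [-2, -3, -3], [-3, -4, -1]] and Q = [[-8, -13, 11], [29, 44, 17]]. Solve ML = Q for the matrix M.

M = [[5, -3, 3], [-5, -6, -4]]

Right-multiplying both sides by L⁻¹ gives M = QL⁻¹.
det L = -6; the adjugate gives L⁻¹ = [[3/2, 1, -3/2], [-7/6, -2/3, 5/6], [1/6, -1/3, 1/6]].
M = QL⁻¹ = [[-8, -13, 11], [29, 44, 17]] · [[3/2, 1, -3/2], [-7/6, -2/3, 5/6], [1/6, -1/3, 1/6]] = [[5, -3, 3], [-5, -6, -4]].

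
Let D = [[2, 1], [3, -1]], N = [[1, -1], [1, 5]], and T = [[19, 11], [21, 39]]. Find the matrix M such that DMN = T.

M = [[5, 3], [4, -1]]

Left-multiply by D⁻¹ and right-multiply by N⁻¹: M = D⁻¹TN⁻¹.
det D = -5, so D⁻¹ = [[1/5, 1/5], [3/5, -2/5]].
det N = 6, so N⁻¹ = [[5/6, 1/6], [-1/6, 1/6]].
D⁻¹T = [[8, 10], [3, -9]].
M = (D⁻¹T)N⁻¹ = [[5, 3], [4, -1]].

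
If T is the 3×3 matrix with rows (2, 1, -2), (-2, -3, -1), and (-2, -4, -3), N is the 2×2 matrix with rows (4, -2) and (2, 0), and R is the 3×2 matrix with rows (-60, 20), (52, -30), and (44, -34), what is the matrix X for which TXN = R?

Isolating X: multiply by T⁻¹ from the left and N⁻¹ from the right, so X = T⁻¹RN⁻¹.
det T = 2; the adjugate gives T⁻¹ = [[5/2, 11/2, -7/2], [-2, -5, 3], [1, 3, -2]].
N has determinant 4; N⁻¹ = [[0, 1/2], [-1/2, 1]].
T⁻¹R = [[-18, 4], [-8, 8], [8, -2]].
X = (T⁻¹R)N⁻¹ = [[-2, -5], [-4, 4], [1, 2]].

X = [[-2, -5], [-4, 4], [1, 2]]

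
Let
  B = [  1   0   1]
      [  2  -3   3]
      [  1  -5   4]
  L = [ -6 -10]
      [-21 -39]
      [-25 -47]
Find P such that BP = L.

Since B multiplies P on the left, P = B⁻¹L.
B has determinant -4; B⁻¹ = [[-3/4, 5/4, -3/4], [5/4, -3/4, 1/4], [7/4, -5/4, 3/4]].
P = B⁻¹L = [[-3/4, 5/4, -3/4], [5/4, -3/4, 1/4], [7/4, -5/4, 3/4]] · [[-6, -10], [-21, -39], [-25, -47]] = [[-3, -6], [2, 5], [-3, -4]].

P = [[-3, -6], [2, 5], [-3, -4]]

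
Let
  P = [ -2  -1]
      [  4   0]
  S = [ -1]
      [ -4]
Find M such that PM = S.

Left-multiplying both sides by P⁻¹ gives M = P⁻¹S.
det P = 4, so P⁻¹ = [[0, 1/4], [-1, -1/2]].
M = P⁻¹S = [[0, 1/4], [-1, -1/2]] · [[-1], [-4]] = [[-1], [3]].

M = [[-1], [3]]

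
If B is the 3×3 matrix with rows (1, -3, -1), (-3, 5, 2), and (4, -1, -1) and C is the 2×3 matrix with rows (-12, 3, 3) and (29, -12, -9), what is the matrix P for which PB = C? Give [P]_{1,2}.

Since B sits to the right of P, P = CB⁻¹.
det B = -1, so B⁻¹ = [[3, 2, 1], [-5, -3, -1], [17, 11, 4]].
P = CB⁻¹ = [[-12, 3, 3], [29, -12, -9]] · [[3, 2, 1], [-5, -3, -1], [17, 11, 4]] = [[0, 0, -3], [-6, -5, 5]].

0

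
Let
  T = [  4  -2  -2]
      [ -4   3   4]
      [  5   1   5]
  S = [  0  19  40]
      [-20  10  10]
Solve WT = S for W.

T is on the right of W, so right-multiply by T⁻¹: W = ST⁻¹.
det T = 2, so T⁻¹ = [[11/2, 4, -1], [20, 15, -4], [-19/2, -7, 2]].
W = ST⁻¹ = [[0, 19, 40], [-20, 10, 10]] · [[11/2, 4, -1], [20, 15, -4], [-19/2, -7, 2]] = [[0, 5, 4], [-5, 0, 0]].

W = [[0, 5, 4], [-5, 0, 0]]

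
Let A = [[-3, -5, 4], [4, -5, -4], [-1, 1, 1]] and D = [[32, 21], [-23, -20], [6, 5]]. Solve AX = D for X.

Since A multiplies X on the left, X = A⁻¹D.
A has determinant -1; A⁻¹ = [[1, -9, -40], [0, -1, -4], [1, -8, -35]].
X = A⁻¹D = [[1, -9, -40], [0, -1, -4], [1, -8, -35]] · [[32, 21], [-23, -20], [6, 5]] = [[-1, 1], [-1, 0], [6, 6]].

X = [[-1, 1], [-1, 0], [6, 6]]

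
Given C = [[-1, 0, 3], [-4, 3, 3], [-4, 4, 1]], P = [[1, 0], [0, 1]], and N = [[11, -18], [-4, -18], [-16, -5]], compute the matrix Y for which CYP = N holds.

Y = [[1, 3], [-4, 3], [4, -5]]

Left-multiply by C⁻¹ and right-multiply by P⁻¹: Y = C⁻¹NP⁻¹.
C has determinant -3; C⁻¹ = [[3, -4, 3], [8/3, -11/3, 3], [4/3, -4/3, 1]].
P has determinant 1; P⁻¹ = [[1, 0], [0, 1]].
C⁻¹N = [[1, 3], [-4, 3], [4, -5]].
Y = (C⁻¹N)P⁻¹ = [[1, 3], [-4, 3], [4, -5]].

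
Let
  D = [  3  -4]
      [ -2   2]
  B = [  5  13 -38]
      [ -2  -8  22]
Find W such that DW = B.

W = [[-1, 3, -6], [-2, -1, 5]]

Since D multiplies W on the left, W = D⁻¹B.
D has determinant -2; D⁻¹ = [[-1, -2], [-1, -3/2]].
W = D⁻¹B = [[-1, -2], [-1, -3/2]] · [[5, 13, -38], [-2, -8, 22]] = [[-1, 3, -6], [-2, -1, 5]].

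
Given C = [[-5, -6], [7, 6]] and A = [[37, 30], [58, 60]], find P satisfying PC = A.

P = [[1, 6], [-6, 4]]

Since C sits to the right of P, P = AC⁻¹.
C has determinant 12; C⁻¹ = [[1/2, 1/2], [-7/12, -5/12]].
P = AC⁻¹ = [[37, 30], [58, 60]] · [[1/2, 1/2], [-7/12, -5/12]] = [[1, 6], [-6, 4]].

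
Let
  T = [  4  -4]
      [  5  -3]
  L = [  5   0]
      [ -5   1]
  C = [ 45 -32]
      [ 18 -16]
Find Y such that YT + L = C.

YT = C − L = [[40, -32], [23, -17]].
Right-multiplying both sides by T⁻¹ gives Y = (C − L)T⁻¹.
T has determinant 8; T⁻¹ = [[-3/8, 1/2], [-5/8, 1/2]].
Y = (C − L)T⁻¹ = [[5, 4], [2, 3]].

Y = [[5, 4], [2, 3]]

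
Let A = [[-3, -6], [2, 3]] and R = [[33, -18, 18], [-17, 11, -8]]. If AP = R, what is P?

Since A multiplies P on the left, P = A⁻¹R.
det A = 3; the adjugate gives A⁻¹ = [[1, 2], [-2/3, -1]].
P = A⁻¹R = [[1, 2], [-2/3, -1]] · [[33, -18, 18], [-17, 11, -8]] = [[-1, 4, 2], [-5, 1, -4]].

P = [[-1, 4, 2], [-5, 1, -4]]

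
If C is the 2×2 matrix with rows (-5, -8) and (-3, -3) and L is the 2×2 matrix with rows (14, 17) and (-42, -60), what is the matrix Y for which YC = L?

Right-multiplying both sides by C⁻¹ gives Y = LC⁻¹.
C has determinant -9; C⁻¹ = [[1/3, -8/9], [-1/3, 5/9]].
Y = LC⁻¹ = [[14, 17], [-42, -60]] · [[1/3, -8/9], [-1/3, 5/9]] = [[-1, -3], [6, 4]].

Y = [[-1, -3], [6, 4]]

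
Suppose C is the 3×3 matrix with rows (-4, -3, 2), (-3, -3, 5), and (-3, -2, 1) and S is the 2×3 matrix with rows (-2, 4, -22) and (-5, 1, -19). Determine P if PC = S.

Right-multiplying both sides by C⁻¹ gives P = SC⁻¹.
det C = 2; the adjugate gives C⁻¹ = [[7/2, -1/2, -9/2], [-6, 1, 7], [-3/2, 1/2, 3/2]].
P = SC⁻¹ = [[-2, 4, -22], [-5, 1, -19]] · [[7/2, -1/2, -9/2], [-6, 1, 7], [-3/2, 1/2, 3/2]] = [[2, -6, 4], [5, -6, 1]].

P = [[2, -6, 4], [5, -6, 1]]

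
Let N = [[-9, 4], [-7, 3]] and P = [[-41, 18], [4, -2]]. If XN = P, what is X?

Since N sits to the right of X, X = PN⁻¹.
N has determinant 1; N⁻¹ = [[3, -4], [7, -9]].
X = PN⁻¹ = [[-41, 18], [4, -2]] · [[3, -4], [7, -9]] = [[3, 2], [-2, 2]].

X = [[3, 2], [-2, 2]]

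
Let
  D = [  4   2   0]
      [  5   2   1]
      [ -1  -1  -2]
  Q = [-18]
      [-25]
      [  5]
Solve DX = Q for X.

D is on the left of X, so left-multiply by D⁻¹: X = D⁻¹Q.
det D = 6; the adjugate gives D⁻¹ = [[-1/2, 2/3, 1/3], [3/2, -4/3, -2/3], [-1/2, 1/3, -1/3]].
X = D⁻¹Q = [[-1/2, 2/3, 1/3], [3/2, -4/3, -2/3], [-1/2, 1/3, -1/3]] · [[-18], [-25], [5]] = [[-6], [3], [-1]].

X = [[-6], [3], [-1]]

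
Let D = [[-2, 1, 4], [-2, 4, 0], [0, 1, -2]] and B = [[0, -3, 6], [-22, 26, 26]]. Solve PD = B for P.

Right-multiplying both sides by D⁻¹ gives P = BD⁻¹.
det D = 4; the adjugate gives D⁻¹ = [[-2, 3/2, -4], [-1, 1, -2], [-1/2, 1/2, -3/2]].
P = BD⁻¹ = [[0, -3, 6], [-22, 26, 26]] · [[-2, 3/2, -4], [-1, 1, -2], [-1/2, 1/2, -3/2]] = [[0, 0, -3], [5, 6, -3]].

P = [[0, 0, -3], [5, 6, -3]]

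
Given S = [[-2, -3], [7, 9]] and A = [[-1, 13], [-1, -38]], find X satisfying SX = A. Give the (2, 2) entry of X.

-5

Left-multiplying both sides by S⁻¹ gives X = S⁻¹A.
det S = 3; the adjugate gives S⁻¹ = [[3, 1], [-7/3, -2/3]].
X = S⁻¹A = [[3, 1], [-7/3, -2/3]] · [[-1, 13], [-1, -38]] = [[-4, 1], [3, -5]].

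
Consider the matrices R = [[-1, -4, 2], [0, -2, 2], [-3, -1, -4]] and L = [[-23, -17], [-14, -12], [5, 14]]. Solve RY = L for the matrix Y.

Since R multiplies Y on the left, Y = R⁻¹L.
det R = 2; the adjugate gives R⁻¹ = [[5, -9, -2], [-3, 5, 1], [-3, 11/2, 1]].
Y = R⁻¹L = [[5, -9, -2], [-3, 5, 1], [-3, 11/2, 1]] · [[-23, -17], [-14, -12], [5, 14]] = [[1, -5], [4, 5], [-3, -1]].

Y = [[1, -5], [4, 5], [-3, -1]]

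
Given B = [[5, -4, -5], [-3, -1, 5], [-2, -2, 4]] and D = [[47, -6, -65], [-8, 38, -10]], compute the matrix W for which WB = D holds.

Since B sits to the right of W, W = DB⁻¹.
det B = 2; the adjugate gives B⁻¹ = [[3, 13, -25/2], [1, 5, -5], [2, 9, -17/2]].
W = DB⁻¹ = [[47, -6, -65], [-8, 38, -10]] · [[3, 13, -25/2], [1, 5, -5], [2, 9, -17/2]] = [[5, -4, -5], [-6, -4, -5]].

W = [[5, -4, -5], [-6, -4, -5]]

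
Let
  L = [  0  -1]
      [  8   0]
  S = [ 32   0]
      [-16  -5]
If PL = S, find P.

Right-multiplying both sides by L⁻¹ gives P = SL⁻¹.
det L = 8, so L⁻¹ = [[0, 1/8], [-1, 0]].
P = SL⁻¹ = [[32, 0], [-16, -5]] · [[0, 1/8], [-1, 0]] = [[0, 4], [5, -2]].

P = [[0, 4], [5, -2]]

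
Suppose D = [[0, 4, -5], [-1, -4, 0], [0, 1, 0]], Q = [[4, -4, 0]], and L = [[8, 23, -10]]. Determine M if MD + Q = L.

MD = L − Q = [[4, 27, -10]].
D is on the right of M, so right-multiply by D⁻¹: M = (L − Q)D⁻¹.
det D = 5, so D⁻¹ = [[0, -1, -4], [0, 0, 1], [-1/5, 0, 4/5]].
M = (L − Q)D⁻¹ = [[2, -4, 3]].

M = [[2, -4, 3]]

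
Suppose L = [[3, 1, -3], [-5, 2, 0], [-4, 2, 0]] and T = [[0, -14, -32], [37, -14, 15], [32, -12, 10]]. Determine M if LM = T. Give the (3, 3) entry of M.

4

Since L multiplies M on the left, M = L⁻¹T.
det L = 6; the adjugate gives L⁻¹ = [[0, -1, 1], [0, -2, 5/2], [-1/3, -5/3, 11/6]].
M = L⁻¹T = [[0, -1, 1], [0, -2, 5/2], [-1/3, -5/3, 11/6]] · [[0, -14, -32], [37, -14, 15], [32, -12, 10]] = [[-5, 2, -5], [6, -2, -5], [-3, 6, 4]].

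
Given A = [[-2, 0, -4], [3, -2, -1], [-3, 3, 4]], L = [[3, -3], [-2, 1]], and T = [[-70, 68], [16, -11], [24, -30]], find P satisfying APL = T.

Left-multiply by A⁻¹ and right-multiply by L⁻¹: P = A⁻¹TL⁻¹.
A has determinant -2; A⁻¹ = [[5/2, 6, 4], [9/2, 10, 7], [-3/2, -3, -2]].
det L = -3, so L⁻¹ = [[-1/3, -1], [-2/3, -1]].
A⁻¹T = [[17, -16], [13, -14], [9, -9]].
P = (A⁻¹T)L⁻¹ = [[5, -1], [5, 1], [3, 0]].

P = [[5, -1], [5, 1], [3, 0]]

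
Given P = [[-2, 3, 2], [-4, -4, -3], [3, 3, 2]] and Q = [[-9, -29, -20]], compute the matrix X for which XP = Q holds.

X = [[-4, 2, -3]]

P is on the right of X, so right-multiply by P⁻¹: X = QP⁻¹.
P has determinant -5; P⁻¹ = [[-1/5, 0, 1/5], [1/5, 2, 14/5], [0, -3, -4]].
X = QP⁻¹ = [[-9, -29, -20]] · [[-1/5, 0, 1/5], [1/5, 2, 14/5], [0, -3, -4]] = [[-4, 2, -3]].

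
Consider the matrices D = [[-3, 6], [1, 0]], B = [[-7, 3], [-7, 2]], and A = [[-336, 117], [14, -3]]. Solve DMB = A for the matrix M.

Isolating M: multiply by D⁻¹ from the left and B⁻¹ from the right, so M = D⁻¹AB⁻¹.
det D = -6, so D⁻¹ = [[0, 1], [1/6, 1/2]].
B has determinant 7; B⁻¹ = [[2/7, -3/7], [1, -1]].
D⁻¹A = [[14, -3], [-49, 18]].
M = (D⁻¹A)B⁻¹ = [[1, -3], [4, 3]].

M = [[1, -3], [4, 3]]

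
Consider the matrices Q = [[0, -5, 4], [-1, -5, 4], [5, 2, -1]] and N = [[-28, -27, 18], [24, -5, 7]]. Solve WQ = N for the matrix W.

W = [[5, -2, -6], [2, 1, 5]]

Q is on the right of W, so right-multiply by Q⁻¹: W = NQ⁻¹.
det Q = -3; the adjugate gives Q⁻¹ = [[1, -1, 0], [-19/3, 20/3, 4/3], [-23/3, 25/3, 5/3]].
W = NQ⁻¹ = [[-28, -27, 18], [24, -5, 7]] · [[1, -1, 0], [-19/3, 20/3, 4/3], [-23/3, 25/3, 5/3]] = [[5, -2, -6], [2, 1, 5]].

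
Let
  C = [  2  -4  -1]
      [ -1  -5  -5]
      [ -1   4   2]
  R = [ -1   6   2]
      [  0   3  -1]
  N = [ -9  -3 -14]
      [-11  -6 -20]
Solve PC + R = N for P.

PC = N − R = [[-8, -9, -16], [-11, -9, -19]].
Right-multiplying both sides by C⁻¹ gives P = (N − R)C⁻¹.
C has determinant 1; C⁻¹ = [[10, 4, 15], [7, 3, 11], [-9, -4, -14]].
P = (N − R)C⁻¹ = [[1, 5, 5], [-2, 5, 2]].

P = [[1, 5, 5], [-2, 5, 2]]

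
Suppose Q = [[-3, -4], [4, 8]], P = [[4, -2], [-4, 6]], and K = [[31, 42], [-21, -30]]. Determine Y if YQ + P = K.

Y = [[-5, 3], [-1, -5]]

YQ = K − P = [[27, 44], [-17, -36]].
Since Q sits to the right of Y, Y = (K − P)Q⁻¹.
det Q = -8, so Q⁻¹ = [[-1, -1/2], [1/2, 3/8]].
Y = (K − P)Q⁻¹ = [[-5, 3], [-1, -5]].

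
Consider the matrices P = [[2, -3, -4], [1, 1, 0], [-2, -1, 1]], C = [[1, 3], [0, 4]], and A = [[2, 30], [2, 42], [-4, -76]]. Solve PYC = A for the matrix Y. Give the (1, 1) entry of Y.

0

Y = P⁻¹AC⁻¹ (apply P⁻¹ on the left and C⁻¹ on the right).
det P = 1, so P⁻¹ = [[1, 7, 4], [-1, -6, -4], [1, 8, 5]].
det C = 4, so C⁻¹ = [[1, -3/4], [0, 1/4]].
P⁻¹A = [[0, 20], [2, 22], [-2, -14]].
Y = (P⁻¹A)C⁻¹ = [[0, 5], [2, 4], [-2, -2]].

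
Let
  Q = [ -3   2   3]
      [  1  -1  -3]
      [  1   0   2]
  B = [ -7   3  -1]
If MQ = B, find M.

M = [[2, 1, -2]]

Q is on the right of M, so right-multiply by Q⁻¹: M = BQ⁻¹.
Q has determinant -1; Q⁻¹ = [[2, 4, 3], [5, 9, 6], [-1, -2, -1]].
M = BQ⁻¹ = [[-7, 3, -1]] · [[2, 4, 3], [5, 9, 6], [-1, -2, -1]] = [[2, 1, -2]].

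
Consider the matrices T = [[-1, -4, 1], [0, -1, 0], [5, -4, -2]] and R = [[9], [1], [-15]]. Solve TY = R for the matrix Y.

Left-multiplying both sides by T⁻¹ gives Y = T⁻¹R.
T has determinant 3; T⁻¹ = [[2/3, -4, 1/3], [0, -1, 0], [5/3, -8, 1/3]].
Y = T⁻¹R = [[2/3, -4, 1/3], [0, -1, 0], [5/3, -8, 1/3]] · [[9], [1], [-15]] = [[-3], [-1], [2]].

Y = [[-3], [-1], [2]]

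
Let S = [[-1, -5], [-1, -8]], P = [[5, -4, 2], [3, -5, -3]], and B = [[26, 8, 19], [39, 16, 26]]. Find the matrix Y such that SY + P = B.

SY = B − P = [[21, 12, 17], [36, 21, 29]].
S is on the left of Y, so left-multiply by S⁻¹: Y = S⁻¹(B − P).
det S = 3; the adjugate gives S⁻¹ = [[-8/3, 5/3], [1/3, -1/3]].
Y = S⁻¹(B − P) = [[4, 3, 3], [-5, -3, -4]].

Y = [[4, 3, 3], [-5, -3, -4]]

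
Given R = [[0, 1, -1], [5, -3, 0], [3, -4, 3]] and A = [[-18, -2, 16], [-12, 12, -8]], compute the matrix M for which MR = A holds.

M = [[-4, -6, 4], [-4, 0, -4]]

Since R sits to the right of M, M = AR⁻¹.
det R = -4; the adjugate gives R⁻¹ = [[9/4, -1/4, 3/4], [15/4, -3/4, 5/4], [11/4, -3/4, 5/4]].
M = AR⁻¹ = [[-18, -2, 16], [-12, 12, -8]] · [[9/4, -1/4, 3/4], [15/4, -3/4, 5/4], [11/4, -3/4, 5/4]] = [[-4, -6, 4], [-4, 0, -4]].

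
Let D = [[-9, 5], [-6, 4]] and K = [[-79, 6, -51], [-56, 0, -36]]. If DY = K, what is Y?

Y = [[6, -4, 4], [-5, -6, -3]]

Left-multiplying both sides by D⁻¹ gives Y = D⁻¹K.
D has determinant -6; D⁻¹ = [[-2/3, 5/6], [-1, 3/2]].
Y = D⁻¹K = [[-2/3, 5/6], [-1, 3/2]] · [[-79, 6, -51], [-56, 0, -36]] = [[6, -4, 4], [-5, -6, -3]].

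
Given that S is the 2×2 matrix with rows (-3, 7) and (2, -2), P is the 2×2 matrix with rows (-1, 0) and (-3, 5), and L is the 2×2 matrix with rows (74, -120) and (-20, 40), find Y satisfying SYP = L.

Y = [[-4, 1], [-2, -3]]

Left-multiply by S⁻¹ and right-multiply by P⁻¹: Y = S⁻¹LP⁻¹.
S has determinant -8; S⁻¹ = [[1/4, 7/8], [1/4, 3/8]].
det P = -5; the adjugate gives P⁻¹ = [[-1, 0], [-3/5, 1/5]].
S⁻¹L = [[1, 5], [11, -15]].
Y = (S⁻¹L)P⁻¹ = [[-4, 1], [-2, -3]].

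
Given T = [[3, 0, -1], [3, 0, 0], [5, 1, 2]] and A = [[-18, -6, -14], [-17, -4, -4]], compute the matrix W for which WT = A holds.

W = [[2, 2, -6], [-4, 5, -4]]

Since T sits to the right of W, W = AT⁻¹.
T has determinant -3; T⁻¹ = [[0, 1/3, 0], [2, -11/3, 1], [-1, 1, 0]].
W = AT⁻¹ = [[-18, -6, -14], [-17, -4, -4]] · [[0, 1/3, 0], [2, -11/3, 1], [-1, 1, 0]] = [[2, 2, -6], [-4, 5, -4]].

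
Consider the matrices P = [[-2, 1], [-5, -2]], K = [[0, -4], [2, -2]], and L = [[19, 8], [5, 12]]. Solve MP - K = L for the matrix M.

MP = L + K = [[19, 4], [7, 10]].
P is on the right of M, so right-multiply by P⁻¹: M = (L + K)P⁻¹.
P has determinant 9; P⁻¹ = [[-2/9, -1/9], [5/9, -2/9]].
M = (L + K)P⁻¹ = [[-2, -3], [4, -3]].

M = [[-2, -3], [4, -3]]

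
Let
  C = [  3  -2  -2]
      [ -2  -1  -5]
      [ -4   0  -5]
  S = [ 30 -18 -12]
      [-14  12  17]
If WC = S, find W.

C is on the right of W, so right-multiply by C⁻¹: W = SC⁻¹.
C has determinant 3; C⁻¹ = [[5/3, -10/3, 8/3], [10/3, -23/3, 19/3], [-4/3, 8/3, -7/3]].
W = SC⁻¹ = [[30, -18, -12], [-14, 12, 17]] · [[5/3, -10/3, 8/3], [10/3, -23/3, 19/3], [-4/3, 8/3, -7/3]] = [[6, 6, -6], [-6, 0, -1]].

W = [[6, 6, -6], [-6, 0, -1]]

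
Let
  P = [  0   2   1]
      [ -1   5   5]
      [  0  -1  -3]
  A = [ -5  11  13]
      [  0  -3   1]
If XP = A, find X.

Right-multiplying both sides by P⁻¹ gives X = AP⁻¹.
det P = -5; the adjugate gives P⁻¹ = [[2, -1, -1], [3/5, 0, 1/5], [-1/5, 0, -2/5]].
X = AP⁻¹ = [[-5, 11, 13], [0, -3, 1]] · [[2, -1, -1], [3/5, 0, 1/5], [-1/5, 0, -2/5]] = [[-6, 5, 2], [-2, 0, -1]].

X = [[-6, 5, 2], [-2, 0, -1]]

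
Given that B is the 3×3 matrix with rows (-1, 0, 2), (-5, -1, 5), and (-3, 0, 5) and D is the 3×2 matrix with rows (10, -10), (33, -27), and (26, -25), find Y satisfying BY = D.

Y = [[-2, 0], [-3, 2], [4, -5]]

Since B multiplies Y on the left, Y = B⁻¹D.
B has determinant -1; B⁻¹ = [[5, 0, -2], [-10, -1, 5], [3, 0, -1]].
Y = B⁻¹D = [[5, 0, -2], [-10, -1, 5], [3, 0, -1]] · [[10, -10], [33, -27], [26, -25]] = [[-2, 0], [-3, 2], [4, -5]].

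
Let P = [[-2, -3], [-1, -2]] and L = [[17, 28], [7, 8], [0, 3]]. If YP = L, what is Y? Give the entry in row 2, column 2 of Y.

P is on the right of Y, so right-multiply by P⁻¹: Y = LP⁻¹.
det P = 1, so P⁻¹ = [[-2, 3], [1, -2]].
Y = LP⁻¹ = [[17, 28], [7, 8], [0, 3]] · [[-2, 3], [1, -2]] = [[-6, -5], [-6, 5], [3, -6]].

5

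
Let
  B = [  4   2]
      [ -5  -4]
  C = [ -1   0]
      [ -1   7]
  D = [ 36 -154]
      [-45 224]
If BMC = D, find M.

M = [[-5, -4], [3, -3]]

M = B⁻¹DC⁻¹ (apply B⁻¹ on the left and C⁻¹ on the right).
det B = -6; the adjugate gives B⁻¹ = [[2/3, 1/3], [-5/6, -2/3]].
det C = -7; the adjugate gives C⁻¹ = [[-1, 0], [-1/7, 1/7]].
B⁻¹D = [[9, -28], [0, -21]].
M = (B⁻¹D)C⁻¹ = [[-5, -4], [3, -3]].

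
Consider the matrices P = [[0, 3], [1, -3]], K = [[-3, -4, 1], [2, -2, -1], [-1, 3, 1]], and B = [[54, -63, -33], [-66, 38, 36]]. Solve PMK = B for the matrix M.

M = P⁻¹BK⁻¹ (apply P⁻¹ on the left and K⁻¹ on the right).
det P = -3; the adjugate gives P⁻¹ = [[1, 1], [1/3, 0]].
K has determinant 5; K⁻¹ = [[1/5, 7/5, 6/5], [-1/5, -2/5, -1/5], [4/5, 13/5, 14/5]].
P⁻¹B = [[-12, -25, 3], [18, -21, -11]].
M = (P⁻¹B)K⁻¹ = [[5, 1, -1], [-1, 5, -5]].

M = [[5, 1, -1], [-1, 5, -5]]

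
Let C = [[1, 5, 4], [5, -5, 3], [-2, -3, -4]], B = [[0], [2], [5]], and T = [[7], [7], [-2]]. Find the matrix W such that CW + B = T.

W = [[2], [1], [0]]

CW = T − B = [[7], [5], [-7]].
Since C multiplies W on the left, W = C⁻¹(T − B).
det C = -1; the adjugate gives C⁻¹ = [[-29, -8, -35], [-14, -4, -17], [25, 7, 30]].
W = C⁻¹(T − B) = [[2], [1], [0]].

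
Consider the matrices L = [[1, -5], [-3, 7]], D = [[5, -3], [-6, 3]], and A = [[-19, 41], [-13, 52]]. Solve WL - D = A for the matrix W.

WL = A + D = [[-14, 38], [-19, 55]].
L is on the right of W, so right-multiply by L⁻¹: W = (A + D)L⁻¹.
L has determinant -8; L⁻¹ = [[-7/8, -5/8], [-3/8, -1/8]].
W = (A + D)L⁻¹ = [[-2, 4], [-4, 5]].

W = [[-2, 4], [-4, 5]]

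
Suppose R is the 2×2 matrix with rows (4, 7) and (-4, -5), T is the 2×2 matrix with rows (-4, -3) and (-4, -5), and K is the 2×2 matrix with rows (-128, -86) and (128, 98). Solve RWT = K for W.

Left-multiply by R⁻¹ and right-multiply by T⁻¹: W = R⁻¹KT⁻¹.
R has determinant 8; R⁻¹ = [[-5/8, -7/8], [1/2, 1/2]].
det T = 8, so T⁻¹ = [[-5/8, 3/8], [1/2, -1/2]].
R⁻¹K = [[-32, -32], [0, 6]].
W = (R⁻¹K)T⁻¹ = [[4, 4], [3, -3]].

W = [[4, 4], [3, -3]]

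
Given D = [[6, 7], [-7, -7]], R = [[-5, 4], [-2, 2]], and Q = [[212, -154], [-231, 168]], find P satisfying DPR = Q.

Left-multiply by D⁻¹ and right-multiply by R⁻¹: P = D⁻¹QR⁻¹.
D has determinant 7; D⁻¹ = [[-1, -1], [1, 6/7]].
R has determinant -2; R⁻¹ = [[-1, 2], [-1, 5/2]].
D⁻¹Q = [[19, -14], [14, -10]].
P = (D⁻¹Q)R⁻¹ = [[-5, 3], [-4, 3]].

P = [[-5, 3], [-4, 3]]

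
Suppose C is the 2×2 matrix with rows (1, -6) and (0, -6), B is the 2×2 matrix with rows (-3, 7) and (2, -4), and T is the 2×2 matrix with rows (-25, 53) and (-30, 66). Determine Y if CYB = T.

Isolating Y: multiply by C⁻¹ from the left and B⁻¹ from the right, so Y = C⁻¹TB⁻¹.
det C = -6, so C⁻¹ = [[1, -1], [0, -1/6]].
B has determinant -2; B⁻¹ = [[2, 7/2], [1, 3/2]].
C⁻¹T = [[5, -13], [5, -11]].
Y = (C⁻¹T)B⁻¹ = [[-3, -2], [-1, 1]].

Y = [[-3, -2], [-1, 1]]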